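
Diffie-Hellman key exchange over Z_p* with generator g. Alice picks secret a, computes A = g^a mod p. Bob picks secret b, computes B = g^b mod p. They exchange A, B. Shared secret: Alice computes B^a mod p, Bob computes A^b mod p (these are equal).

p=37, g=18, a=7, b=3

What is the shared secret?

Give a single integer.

Answer: 14

Derivation:
A = 18^7 mod 37  (bits of 7 = 111)
  bit 0 = 1: r = r^2 * 18 mod 37 = 1^2 * 18 = 1*18 = 18
  bit 1 = 1: r = r^2 * 18 mod 37 = 18^2 * 18 = 28*18 = 23
  bit 2 = 1: r = r^2 * 18 mod 37 = 23^2 * 18 = 11*18 = 13
  -> A = 13
B = 18^3 mod 37  (bits of 3 = 11)
  bit 0 = 1: r = r^2 * 18 mod 37 = 1^2 * 18 = 1*18 = 18
  bit 1 = 1: r = r^2 * 18 mod 37 = 18^2 * 18 = 28*18 = 23
  -> B = 23
s = B^a = 23^7 mod 37  (bits of 7 = 111)
  bit 0 = 1: r = r^2 * 23 mod 37 = 1^2 * 23 = 1*23 = 23
  bit 1 = 1: r = r^2 * 23 mod 37 = 23^2 * 23 = 11*23 = 31
  bit 2 = 1: r = r^2 * 23 mod 37 = 31^2 * 23 = 36*23 = 14
  -> s = B^a = 14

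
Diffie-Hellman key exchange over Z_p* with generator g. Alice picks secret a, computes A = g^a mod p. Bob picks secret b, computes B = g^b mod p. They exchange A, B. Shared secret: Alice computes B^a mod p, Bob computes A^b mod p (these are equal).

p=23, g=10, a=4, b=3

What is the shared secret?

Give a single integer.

Answer: 13

Derivation:
A = 10^4 mod 23  (bits of 4 = 100)
  bit 0 = 1: r = r^2 * 10 mod 23 = 1^2 * 10 = 1*10 = 10
  bit 1 = 0: r = r^2 mod 23 = 10^2 = 8
  bit 2 = 0: r = r^2 mod 23 = 8^2 = 18
  -> A = 18
B = 10^3 mod 23  (bits of 3 = 11)
  bit 0 = 1: r = r^2 * 10 mod 23 = 1^2 * 10 = 1*10 = 10
  bit 1 = 1: r = r^2 * 10 mod 23 = 10^2 * 10 = 8*10 = 11
  -> B = 11
s = B^a = 11^4 mod 23  (bits of 4 = 100)
  bit 0 = 1: r = r^2 * 11 mod 23 = 1^2 * 11 = 1*11 = 11
  bit 1 = 0: r = r^2 mod 23 = 11^2 = 6
  bit 2 = 0: r = r^2 mod 23 = 6^2 = 13
  -> s = B^a = 13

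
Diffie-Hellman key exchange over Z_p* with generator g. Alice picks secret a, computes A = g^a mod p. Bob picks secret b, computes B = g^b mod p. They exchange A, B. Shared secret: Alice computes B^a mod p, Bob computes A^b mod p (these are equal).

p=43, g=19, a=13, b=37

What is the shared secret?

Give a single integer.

A = 19^13 mod 43  (bits of 13 = 1101)
  bit 0 = 1: r = r^2 * 19 mod 43 = 1^2 * 19 = 1*19 = 19
  bit 1 = 1: r = r^2 * 19 mod 43 = 19^2 * 19 = 17*19 = 22
  bit 2 = 0: r = r^2 mod 43 = 22^2 = 11
  bit 3 = 1: r = r^2 * 19 mod 43 = 11^2 * 19 = 35*19 = 20
  -> A = 20
B = 19^37 mod 43  (bits of 37 = 100101)
  bit 0 = 1: r = r^2 * 19 mod 43 = 1^2 * 19 = 1*19 = 19
  bit 1 = 0: r = r^2 mod 43 = 19^2 = 17
  bit 2 = 0: r = r^2 mod 43 = 17^2 = 31
  bit 3 = 1: r = r^2 * 19 mod 43 = 31^2 * 19 = 15*19 = 27
  bit 4 = 0: r = r^2 mod 43 = 27^2 = 41
  bit 5 = 1: r = r^2 * 19 mod 43 = 41^2 * 19 = 4*19 = 33
  -> B = 33
s = B^a = 33^13 mod 43  (bits of 13 = 1101)
  bit 0 = 1: r = r^2 * 33 mod 43 = 1^2 * 33 = 1*33 = 33
  bit 1 = 1: r = r^2 * 33 mod 43 = 33^2 * 33 = 14*33 = 32
  bit 2 = 0: r = r^2 mod 43 = 32^2 = 35
  bit 3 = 1: r = r^2 * 33 mod 43 = 35^2 * 33 = 21*33 = 5
  -> s = B^a = 5

Answer: 5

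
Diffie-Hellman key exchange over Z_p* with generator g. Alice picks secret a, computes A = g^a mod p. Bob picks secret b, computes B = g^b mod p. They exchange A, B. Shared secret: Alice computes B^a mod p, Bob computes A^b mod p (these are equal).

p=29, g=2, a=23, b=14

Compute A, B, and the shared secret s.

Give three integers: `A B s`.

A = 2^23 mod 29  (bits of 23 = 10111)
  bit 0 = 1: r = r^2 * 2 mod 29 = 1^2 * 2 = 1*2 = 2
  bit 1 = 0: r = r^2 mod 29 = 2^2 = 4
  bit 2 = 1: r = r^2 * 2 mod 29 = 4^2 * 2 = 16*2 = 3
  bit 3 = 1: r = r^2 * 2 mod 29 = 3^2 * 2 = 9*2 = 18
  bit 4 = 1: r = r^2 * 2 mod 29 = 18^2 * 2 = 5*2 = 10
  -> A = 10
B = 2^14 mod 29  (bits of 14 = 1110)
  bit 0 = 1: r = r^2 * 2 mod 29 = 1^2 * 2 = 1*2 = 2
  bit 1 = 1: r = r^2 * 2 mod 29 = 2^2 * 2 = 4*2 = 8
  bit 2 = 1: r = r^2 * 2 mod 29 = 8^2 * 2 = 6*2 = 12
  bit 3 = 0: r = r^2 mod 29 = 12^2 = 28
  -> B = 28
s = B^a = 28^23 mod 29  (bits of 23 = 10111)
  bit 0 = 1: r = r^2 * 28 mod 29 = 1^2 * 28 = 1*28 = 28
  bit 1 = 0: r = r^2 mod 29 = 28^2 = 1
  bit 2 = 1: r = r^2 * 28 mod 29 = 1^2 * 28 = 1*28 = 28
  bit 3 = 1: r = r^2 * 28 mod 29 = 28^2 * 28 = 1*28 = 28
  bit 4 = 1: r = r^2 * 28 mod 29 = 28^2 * 28 = 1*28 = 28
  -> s = B^a = 28

Answer: 10 28 28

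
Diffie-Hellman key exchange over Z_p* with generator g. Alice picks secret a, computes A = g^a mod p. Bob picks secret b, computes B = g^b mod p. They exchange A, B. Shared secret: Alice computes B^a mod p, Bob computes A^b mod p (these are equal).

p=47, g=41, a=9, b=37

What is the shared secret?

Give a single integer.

Answer: 33

Derivation:
A = 41^9 mod 47  (bits of 9 = 1001)
  bit 0 = 1: r = r^2 * 41 mod 47 = 1^2 * 41 = 1*41 = 41
  bit 1 = 0: r = r^2 mod 47 = 41^2 = 36
  bit 2 = 0: r = r^2 mod 47 = 36^2 = 27
  bit 3 = 1: r = r^2 * 41 mod 47 = 27^2 * 41 = 24*41 = 44
  -> A = 44
B = 41^37 mod 47  (bits of 37 = 100101)
  bit 0 = 1: r = r^2 * 41 mod 47 = 1^2 * 41 = 1*41 = 41
  bit 1 = 0: r = r^2 mod 47 = 41^2 = 36
  bit 2 = 0: r = r^2 mod 47 = 36^2 = 27
  bit 3 = 1: r = r^2 * 41 mod 47 = 27^2 * 41 = 24*41 = 44
  bit 4 = 0: r = r^2 mod 47 = 44^2 = 9
  bit 5 = 1: r = r^2 * 41 mod 47 = 9^2 * 41 = 34*41 = 31
  -> B = 31
s = B^a = 31^9 mod 47  (bits of 9 = 1001)
  bit 0 = 1: r = r^2 * 31 mod 47 = 1^2 * 31 = 1*31 = 31
  bit 1 = 0: r = r^2 mod 47 = 31^2 = 21
  bit 2 = 0: r = r^2 mod 47 = 21^2 = 18
  bit 3 = 1: r = r^2 * 31 mod 47 = 18^2 * 31 = 42*31 = 33
  -> s = B^a = 33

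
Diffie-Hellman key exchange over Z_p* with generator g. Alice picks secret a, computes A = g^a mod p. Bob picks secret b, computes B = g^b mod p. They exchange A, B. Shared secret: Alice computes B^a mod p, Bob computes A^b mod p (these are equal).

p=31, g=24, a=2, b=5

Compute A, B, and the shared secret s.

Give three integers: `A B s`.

A = 24^2 mod 31  (bits of 2 = 10)
  bit 0 = 1: r = r^2 * 24 mod 31 = 1^2 * 24 = 1*24 = 24
  bit 1 = 0: r = r^2 mod 31 = 24^2 = 18
  -> A = 18
B = 24^5 mod 31  (bits of 5 = 101)
  bit 0 = 1: r = r^2 * 24 mod 31 = 1^2 * 24 = 1*24 = 24
  bit 1 = 0: r = r^2 mod 31 = 24^2 = 18
  bit 2 = 1: r = r^2 * 24 mod 31 = 18^2 * 24 = 14*24 = 26
  -> B = 26
s = B^a = 26^2 mod 31  (bits of 2 = 10)
  bit 0 = 1: r = r^2 * 26 mod 31 = 1^2 * 26 = 1*26 = 26
  bit 1 = 0: r = r^2 mod 31 = 26^2 = 25
  -> s = B^a = 25

Answer: 18 26 25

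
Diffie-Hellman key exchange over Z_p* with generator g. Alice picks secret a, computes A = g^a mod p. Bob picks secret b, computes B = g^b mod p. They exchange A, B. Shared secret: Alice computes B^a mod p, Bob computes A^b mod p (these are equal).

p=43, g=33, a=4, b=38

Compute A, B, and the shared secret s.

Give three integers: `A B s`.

A = 33^4 mod 43  (bits of 4 = 100)
  bit 0 = 1: r = r^2 * 33 mod 43 = 1^2 * 33 = 1*33 = 33
  bit 1 = 0: r = r^2 mod 43 = 33^2 = 14
  bit 2 = 0: r = r^2 mod 43 = 14^2 = 24
  -> A = 24
B = 33^38 mod 43  (bits of 38 = 100110)
  bit 0 = 1: r = r^2 * 33 mod 43 = 1^2 * 33 = 1*33 = 33
  bit 1 = 0: r = r^2 mod 43 = 33^2 = 14
  bit 2 = 0: r = r^2 mod 43 = 14^2 = 24
  bit 3 = 1: r = r^2 * 33 mod 43 = 24^2 * 33 = 17*33 = 2
  bit 4 = 1: r = r^2 * 33 mod 43 = 2^2 * 33 = 4*33 = 3
  bit 5 = 0: r = r^2 mod 43 = 3^2 = 9
  -> B = 9
s = B^a = 9^4 mod 43  (bits of 4 = 100)
  bit 0 = 1: r = r^2 * 9 mod 43 = 1^2 * 9 = 1*9 = 9
  bit 1 = 0: r = r^2 mod 43 = 9^2 = 38
  bit 2 = 0: r = r^2 mod 43 = 38^2 = 25
  -> s = B^a = 25

Answer: 24 9 25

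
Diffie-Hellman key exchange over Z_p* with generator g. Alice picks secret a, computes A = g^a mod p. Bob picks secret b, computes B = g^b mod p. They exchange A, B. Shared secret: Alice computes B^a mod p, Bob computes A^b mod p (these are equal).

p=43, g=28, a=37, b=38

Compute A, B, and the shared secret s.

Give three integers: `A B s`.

Answer: 26 40 23

Derivation:
A = 28^37 mod 43  (bits of 37 = 100101)
  bit 0 = 1: r = r^2 * 28 mod 43 = 1^2 * 28 = 1*28 = 28
  bit 1 = 0: r = r^2 mod 43 = 28^2 = 10
  bit 2 = 0: r = r^2 mod 43 = 10^2 = 14
  bit 3 = 1: r = r^2 * 28 mod 43 = 14^2 * 28 = 24*28 = 27
  bit 4 = 0: r = r^2 mod 43 = 27^2 = 41
  bit 5 = 1: r = r^2 * 28 mod 43 = 41^2 * 28 = 4*28 = 26
  -> A = 26
B = 28^38 mod 43  (bits of 38 = 100110)
  bit 0 = 1: r = r^2 * 28 mod 43 = 1^2 * 28 = 1*28 = 28
  bit 1 = 0: r = r^2 mod 43 = 28^2 = 10
  bit 2 = 0: r = r^2 mod 43 = 10^2 = 14
  bit 3 = 1: r = r^2 * 28 mod 43 = 14^2 * 28 = 24*28 = 27
  bit 4 = 1: r = r^2 * 28 mod 43 = 27^2 * 28 = 41*28 = 30
  bit 5 = 0: r = r^2 mod 43 = 30^2 = 40
  -> B = 40
s = B^a = 40^37 mod 43  (bits of 37 = 100101)
  bit 0 = 1: r = r^2 * 40 mod 43 = 1^2 * 40 = 1*40 = 40
  bit 1 = 0: r = r^2 mod 43 = 40^2 = 9
  bit 2 = 0: r = r^2 mod 43 = 9^2 = 38
  bit 3 = 1: r = r^2 * 40 mod 43 = 38^2 * 40 = 25*40 = 11
  bit 4 = 0: r = r^2 mod 43 = 11^2 = 35
  bit 5 = 1: r = r^2 * 40 mod 43 = 35^2 * 40 = 21*40 = 23
  -> s = B^a = 23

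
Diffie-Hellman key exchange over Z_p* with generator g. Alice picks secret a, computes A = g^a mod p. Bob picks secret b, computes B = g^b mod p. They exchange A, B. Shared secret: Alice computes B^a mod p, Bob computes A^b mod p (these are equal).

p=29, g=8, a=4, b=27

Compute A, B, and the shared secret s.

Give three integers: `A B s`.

A = 8^4 mod 29  (bits of 4 = 100)
  bit 0 = 1: r = r^2 * 8 mod 29 = 1^2 * 8 = 1*8 = 8
  bit 1 = 0: r = r^2 mod 29 = 8^2 = 6
  bit 2 = 0: r = r^2 mod 29 = 6^2 = 7
  -> A = 7
B = 8^27 mod 29  (bits of 27 = 11011)
  bit 0 = 1: r = r^2 * 8 mod 29 = 1^2 * 8 = 1*8 = 8
  bit 1 = 1: r = r^2 * 8 mod 29 = 8^2 * 8 = 6*8 = 19
  bit 2 = 0: r = r^2 mod 29 = 19^2 = 13
  bit 3 = 1: r = r^2 * 8 mod 29 = 13^2 * 8 = 24*8 = 18
  bit 4 = 1: r = r^2 * 8 mod 29 = 18^2 * 8 = 5*8 = 11
  -> B = 11
s = B^a = 11^4 mod 29  (bits of 4 = 100)
  bit 0 = 1: r = r^2 * 11 mod 29 = 1^2 * 11 = 1*11 = 11
  bit 1 = 0: r = r^2 mod 29 = 11^2 = 5
  bit 2 = 0: r = r^2 mod 29 = 5^2 = 25
  -> s = B^a = 25

Answer: 7 11 25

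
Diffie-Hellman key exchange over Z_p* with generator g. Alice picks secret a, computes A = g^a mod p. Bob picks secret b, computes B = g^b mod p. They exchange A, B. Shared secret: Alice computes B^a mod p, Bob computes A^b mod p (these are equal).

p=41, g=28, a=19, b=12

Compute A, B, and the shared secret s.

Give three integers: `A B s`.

Answer: 19 4 31

Derivation:
A = 28^19 mod 41  (bits of 19 = 10011)
  bit 0 = 1: r = r^2 * 28 mod 41 = 1^2 * 28 = 1*28 = 28
  bit 1 = 0: r = r^2 mod 41 = 28^2 = 5
  bit 2 = 0: r = r^2 mod 41 = 5^2 = 25
  bit 3 = 1: r = r^2 * 28 mod 41 = 25^2 * 28 = 10*28 = 34
  bit 4 = 1: r = r^2 * 28 mod 41 = 34^2 * 28 = 8*28 = 19
  -> A = 19
B = 28^12 mod 41  (bits of 12 = 1100)
  bit 0 = 1: r = r^2 * 28 mod 41 = 1^2 * 28 = 1*28 = 28
  bit 1 = 1: r = r^2 * 28 mod 41 = 28^2 * 28 = 5*28 = 17
  bit 2 = 0: r = r^2 mod 41 = 17^2 = 2
  bit 3 = 0: r = r^2 mod 41 = 2^2 = 4
  -> B = 4
s = B^a = 4^19 mod 41  (bits of 19 = 10011)
  bit 0 = 1: r = r^2 * 4 mod 41 = 1^2 * 4 = 1*4 = 4
  bit 1 = 0: r = r^2 mod 41 = 4^2 = 16
  bit 2 = 0: r = r^2 mod 41 = 16^2 = 10
  bit 3 = 1: r = r^2 * 4 mod 41 = 10^2 * 4 = 18*4 = 31
  bit 4 = 1: r = r^2 * 4 mod 41 = 31^2 * 4 = 18*4 = 31
  -> s = B^a = 31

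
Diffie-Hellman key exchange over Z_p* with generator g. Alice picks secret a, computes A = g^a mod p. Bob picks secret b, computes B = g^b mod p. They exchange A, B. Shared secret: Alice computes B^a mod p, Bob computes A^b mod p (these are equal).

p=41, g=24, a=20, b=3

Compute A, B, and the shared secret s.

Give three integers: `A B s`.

Answer: 40 7 40

Derivation:
A = 24^20 mod 41  (bits of 20 = 10100)
  bit 0 = 1: r = r^2 * 24 mod 41 = 1^2 * 24 = 1*24 = 24
  bit 1 = 0: r = r^2 mod 41 = 24^2 = 2
  bit 2 = 1: r = r^2 * 24 mod 41 = 2^2 * 24 = 4*24 = 14
  bit 3 = 0: r = r^2 mod 41 = 14^2 = 32
  bit 4 = 0: r = r^2 mod 41 = 32^2 = 40
  -> A = 40
B = 24^3 mod 41  (bits of 3 = 11)
  bit 0 = 1: r = r^2 * 24 mod 41 = 1^2 * 24 = 1*24 = 24
  bit 1 = 1: r = r^2 * 24 mod 41 = 24^2 * 24 = 2*24 = 7
  -> B = 7
s = B^a = 7^20 mod 41  (bits of 20 = 10100)
  bit 0 = 1: r = r^2 * 7 mod 41 = 1^2 * 7 = 1*7 = 7
  bit 1 = 0: r = r^2 mod 41 = 7^2 = 8
  bit 2 = 1: r = r^2 * 7 mod 41 = 8^2 * 7 = 23*7 = 38
  bit 3 = 0: r = r^2 mod 41 = 38^2 = 9
  bit 4 = 0: r = r^2 mod 41 = 9^2 = 40
  -> s = B^a = 40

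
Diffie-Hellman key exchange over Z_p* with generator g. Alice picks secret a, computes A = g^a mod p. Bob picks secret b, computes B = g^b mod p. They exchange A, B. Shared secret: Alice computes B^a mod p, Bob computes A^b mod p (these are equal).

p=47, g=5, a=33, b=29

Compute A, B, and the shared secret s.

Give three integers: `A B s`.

A = 5^33 mod 47  (bits of 33 = 100001)
  bit 0 = 1: r = r^2 * 5 mod 47 = 1^2 * 5 = 1*5 = 5
  bit 1 = 0: r = r^2 mod 47 = 5^2 = 25
  bit 2 = 0: r = r^2 mod 47 = 25^2 = 14
  bit 3 = 0: r = r^2 mod 47 = 14^2 = 8
  bit 4 = 0: r = r^2 mod 47 = 8^2 = 17
  bit 5 = 1: r = r^2 * 5 mod 47 = 17^2 * 5 = 7*5 = 35
  -> A = 35
B = 5^29 mod 47  (bits of 29 = 11101)
  bit 0 = 1: r = r^2 * 5 mod 47 = 1^2 * 5 = 1*5 = 5
  bit 1 = 1: r = r^2 * 5 mod 47 = 5^2 * 5 = 25*5 = 31
  bit 2 = 1: r = r^2 * 5 mod 47 = 31^2 * 5 = 21*5 = 11
  bit 3 = 0: r = r^2 mod 47 = 11^2 = 27
  bit 4 = 1: r = r^2 * 5 mod 47 = 27^2 * 5 = 24*5 = 26
  -> B = 26
s = B^a = 26^33 mod 47  (bits of 33 = 100001)
  bit 0 = 1: r = r^2 * 26 mod 47 = 1^2 * 26 = 1*26 = 26
  bit 1 = 0: r = r^2 mod 47 = 26^2 = 18
  bit 2 = 0: r = r^2 mod 47 = 18^2 = 42
  bit 3 = 0: r = r^2 mod 47 = 42^2 = 25
  bit 4 = 0: r = r^2 mod 47 = 25^2 = 14
  bit 5 = 1: r = r^2 * 26 mod 47 = 14^2 * 26 = 8*26 = 20
  -> s = B^a = 20

Answer: 35 26 20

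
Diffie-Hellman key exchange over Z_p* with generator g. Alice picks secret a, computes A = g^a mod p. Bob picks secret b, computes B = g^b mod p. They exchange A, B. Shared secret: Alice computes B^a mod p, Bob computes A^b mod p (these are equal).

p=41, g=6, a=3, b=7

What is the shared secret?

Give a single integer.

Answer: 35

Derivation:
A = 6^3 mod 41  (bits of 3 = 11)
  bit 0 = 1: r = r^2 * 6 mod 41 = 1^2 * 6 = 1*6 = 6
  bit 1 = 1: r = r^2 * 6 mod 41 = 6^2 * 6 = 36*6 = 11
  -> A = 11
B = 6^7 mod 41  (bits of 7 = 111)
  bit 0 = 1: r = r^2 * 6 mod 41 = 1^2 * 6 = 1*6 = 6
  bit 1 = 1: r = r^2 * 6 mod 41 = 6^2 * 6 = 36*6 = 11
  bit 2 = 1: r = r^2 * 6 mod 41 = 11^2 * 6 = 39*6 = 29
  -> B = 29
s = B^a = 29^3 mod 41  (bits of 3 = 11)
  bit 0 = 1: r = r^2 * 29 mod 41 = 1^2 * 29 = 1*29 = 29
  bit 1 = 1: r = r^2 * 29 mod 41 = 29^2 * 29 = 21*29 = 35
  -> s = B^a = 35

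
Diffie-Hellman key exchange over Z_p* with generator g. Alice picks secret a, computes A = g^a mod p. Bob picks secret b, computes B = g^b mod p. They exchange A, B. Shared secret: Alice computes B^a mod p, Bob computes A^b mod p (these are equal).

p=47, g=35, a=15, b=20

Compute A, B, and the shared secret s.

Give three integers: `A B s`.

A = 35^15 mod 47  (bits of 15 = 1111)
  bit 0 = 1: r = r^2 * 35 mod 47 = 1^2 * 35 = 1*35 = 35
  bit 1 = 1: r = r^2 * 35 mod 47 = 35^2 * 35 = 3*35 = 11
  bit 2 = 1: r = r^2 * 35 mod 47 = 11^2 * 35 = 27*35 = 5
  bit 3 = 1: r = r^2 * 35 mod 47 = 5^2 * 35 = 25*35 = 29
  -> A = 29
B = 35^20 mod 47  (bits of 20 = 10100)
  bit 0 = 1: r = r^2 * 35 mod 47 = 1^2 * 35 = 1*35 = 35
  bit 1 = 0: r = r^2 mod 47 = 35^2 = 3
  bit 2 = 1: r = r^2 * 35 mod 47 = 3^2 * 35 = 9*35 = 33
  bit 3 = 0: r = r^2 mod 47 = 33^2 = 8
  bit 4 = 0: r = r^2 mod 47 = 8^2 = 17
  -> B = 17
s = B^a = 17^15 mod 47  (bits of 15 = 1111)
  bit 0 = 1: r = r^2 * 17 mod 47 = 1^2 * 17 = 1*17 = 17
  bit 1 = 1: r = r^2 * 17 mod 47 = 17^2 * 17 = 7*17 = 25
  bit 2 = 1: r = r^2 * 17 mod 47 = 25^2 * 17 = 14*17 = 3
  bit 3 = 1: r = r^2 * 17 mod 47 = 3^2 * 17 = 9*17 = 12
  -> s = B^a = 12

Answer: 29 17 12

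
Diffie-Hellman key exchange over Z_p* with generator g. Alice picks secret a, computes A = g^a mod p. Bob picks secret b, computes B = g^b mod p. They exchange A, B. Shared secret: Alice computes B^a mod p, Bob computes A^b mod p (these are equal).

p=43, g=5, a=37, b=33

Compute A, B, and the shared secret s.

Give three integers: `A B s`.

A = 5^37 mod 43  (bits of 37 = 100101)
  bit 0 = 1: r = r^2 * 5 mod 43 = 1^2 * 5 = 1*5 = 5
  bit 1 = 0: r = r^2 mod 43 = 5^2 = 25
  bit 2 = 0: r = r^2 mod 43 = 25^2 = 23
  bit 3 = 1: r = r^2 * 5 mod 43 = 23^2 * 5 = 13*5 = 22
  bit 4 = 0: r = r^2 mod 43 = 22^2 = 11
  bit 5 = 1: r = r^2 * 5 mod 43 = 11^2 * 5 = 35*5 = 3
  -> A = 3
B = 5^33 mod 43  (bits of 33 = 100001)
  bit 0 = 1: r = r^2 * 5 mod 43 = 1^2 * 5 = 1*5 = 5
  bit 1 = 0: r = r^2 mod 43 = 5^2 = 25
  bit 2 = 0: r = r^2 mod 43 = 25^2 = 23
  bit 3 = 0: r = r^2 mod 43 = 23^2 = 13
  bit 4 = 0: r = r^2 mod 43 = 13^2 = 40
  bit 5 = 1: r = r^2 * 5 mod 43 = 40^2 * 5 = 9*5 = 2
  -> B = 2
s = B^a = 2^37 mod 43  (bits of 37 = 100101)
  bit 0 = 1: r = r^2 * 2 mod 43 = 1^2 * 2 = 1*2 = 2
  bit 1 = 0: r = r^2 mod 43 = 2^2 = 4
  bit 2 = 0: r = r^2 mod 43 = 4^2 = 16
  bit 3 = 1: r = r^2 * 2 mod 43 = 16^2 * 2 = 41*2 = 39
  bit 4 = 0: r = r^2 mod 43 = 39^2 = 16
  bit 5 = 1: r = r^2 * 2 mod 43 = 16^2 * 2 = 41*2 = 39
  -> s = B^a = 39

Answer: 3 2 39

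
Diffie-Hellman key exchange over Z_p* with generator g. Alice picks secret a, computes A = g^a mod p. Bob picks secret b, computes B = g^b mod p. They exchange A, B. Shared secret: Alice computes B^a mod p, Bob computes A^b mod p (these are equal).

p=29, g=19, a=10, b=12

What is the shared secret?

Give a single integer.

Answer: 25

Derivation:
A = 19^10 mod 29  (bits of 10 = 1010)
  bit 0 = 1: r = r^2 * 19 mod 29 = 1^2 * 19 = 1*19 = 19
  bit 1 = 0: r = r^2 mod 29 = 19^2 = 13
  bit 2 = 1: r = r^2 * 19 mod 29 = 13^2 * 19 = 24*19 = 21
  bit 3 = 0: r = r^2 mod 29 = 21^2 = 6
  -> A = 6
B = 19^12 mod 29  (bits of 12 = 1100)
  bit 0 = 1: r = r^2 * 19 mod 29 = 1^2 * 19 = 1*19 = 19
  bit 1 = 1: r = r^2 * 19 mod 29 = 19^2 * 19 = 13*19 = 15
  bit 2 = 0: r = r^2 mod 29 = 15^2 = 22
  bit 3 = 0: r = r^2 mod 29 = 22^2 = 20
  -> B = 20
s = B^a = 20^10 mod 29  (bits of 10 = 1010)
  bit 0 = 1: r = r^2 * 20 mod 29 = 1^2 * 20 = 1*20 = 20
  bit 1 = 0: r = r^2 mod 29 = 20^2 = 23
  bit 2 = 1: r = r^2 * 20 mod 29 = 23^2 * 20 = 7*20 = 24
  bit 3 = 0: r = r^2 mod 29 = 24^2 = 25
  -> s = B^a = 25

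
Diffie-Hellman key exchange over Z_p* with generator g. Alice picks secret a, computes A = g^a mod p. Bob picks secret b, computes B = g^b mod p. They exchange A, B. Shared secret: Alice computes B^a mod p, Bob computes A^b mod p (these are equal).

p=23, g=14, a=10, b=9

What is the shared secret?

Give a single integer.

A = 14^10 mod 23  (bits of 10 = 1010)
  bit 0 = 1: r = r^2 * 14 mod 23 = 1^2 * 14 = 1*14 = 14
  bit 1 = 0: r = r^2 mod 23 = 14^2 = 12
  bit 2 = 1: r = r^2 * 14 mod 23 = 12^2 * 14 = 6*14 = 15
  bit 3 = 0: r = r^2 mod 23 = 15^2 = 18
  -> A = 18
B = 14^9 mod 23  (bits of 9 = 1001)
  bit 0 = 1: r = r^2 * 14 mod 23 = 1^2 * 14 = 1*14 = 14
  bit 1 = 0: r = r^2 mod 23 = 14^2 = 12
  bit 2 = 0: r = r^2 mod 23 = 12^2 = 6
  bit 3 = 1: r = r^2 * 14 mod 23 = 6^2 * 14 = 13*14 = 21
  -> B = 21
s = B^a = 21^10 mod 23  (bits of 10 = 1010)
  bit 0 = 1: r = r^2 * 21 mod 23 = 1^2 * 21 = 1*21 = 21
  bit 1 = 0: r = r^2 mod 23 = 21^2 = 4
  bit 2 = 1: r = r^2 * 21 mod 23 = 4^2 * 21 = 16*21 = 14
  bit 3 = 0: r = r^2 mod 23 = 14^2 = 12
  -> s = B^a = 12

Answer: 12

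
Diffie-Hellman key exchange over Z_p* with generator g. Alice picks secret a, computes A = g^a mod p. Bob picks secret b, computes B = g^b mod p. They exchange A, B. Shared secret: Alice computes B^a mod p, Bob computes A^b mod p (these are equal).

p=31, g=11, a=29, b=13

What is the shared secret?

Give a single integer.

A = 11^29 mod 31  (bits of 29 = 11101)
  bit 0 = 1: r = r^2 * 11 mod 31 = 1^2 * 11 = 1*11 = 11
  bit 1 = 1: r = r^2 * 11 mod 31 = 11^2 * 11 = 28*11 = 29
  bit 2 = 1: r = r^2 * 11 mod 31 = 29^2 * 11 = 4*11 = 13
  bit 3 = 0: r = r^2 mod 31 = 13^2 = 14
  bit 4 = 1: r = r^2 * 11 mod 31 = 14^2 * 11 = 10*11 = 17
  -> A = 17
B = 11^13 mod 31  (bits of 13 = 1101)
  bit 0 = 1: r = r^2 * 11 mod 31 = 1^2 * 11 = 1*11 = 11
  bit 1 = 1: r = r^2 * 11 mod 31 = 11^2 * 11 = 28*11 = 29
  bit 2 = 0: r = r^2 mod 31 = 29^2 = 4
  bit 3 = 1: r = r^2 * 11 mod 31 = 4^2 * 11 = 16*11 = 21
  -> B = 21
s = B^a = 21^29 mod 31  (bits of 29 = 11101)
  bit 0 = 1: r = r^2 * 21 mod 31 = 1^2 * 21 = 1*21 = 21
  bit 1 = 1: r = r^2 * 21 mod 31 = 21^2 * 21 = 7*21 = 23
  bit 2 = 1: r = r^2 * 21 mod 31 = 23^2 * 21 = 2*21 = 11
  bit 3 = 0: r = r^2 mod 31 = 11^2 = 28
  bit 4 = 1: r = r^2 * 21 mod 31 = 28^2 * 21 = 9*21 = 3
  -> s = B^a = 3

Answer: 3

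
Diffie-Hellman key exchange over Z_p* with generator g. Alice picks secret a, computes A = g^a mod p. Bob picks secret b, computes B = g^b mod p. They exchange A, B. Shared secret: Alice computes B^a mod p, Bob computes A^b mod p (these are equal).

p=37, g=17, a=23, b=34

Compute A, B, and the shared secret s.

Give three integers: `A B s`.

A = 17^23 mod 37  (bits of 23 = 10111)
  bit 0 = 1: r = r^2 * 17 mod 37 = 1^2 * 17 = 1*17 = 17
  bit 1 = 0: r = r^2 mod 37 = 17^2 = 30
  bit 2 = 1: r = r^2 * 17 mod 37 = 30^2 * 17 = 12*17 = 19
  bit 3 = 1: r = r^2 * 17 mod 37 = 19^2 * 17 = 28*17 = 32
  bit 4 = 1: r = r^2 * 17 mod 37 = 32^2 * 17 = 25*17 = 18
  -> A = 18
B = 17^34 mod 37  (bits of 34 = 100010)
  bit 0 = 1: r = r^2 * 17 mod 37 = 1^2 * 17 = 1*17 = 17
  bit 1 = 0: r = r^2 mod 37 = 17^2 = 30
  bit 2 = 0: r = r^2 mod 37 = 30^2 = 12
  bit 3 = 0: r = r^2 mod 37 = 12^2 = 33
  bit 4 = 1: r = r^2 * 17 mod 37 = 33^2 * 17 = 16*17 = 13
  bit 5 = 0: r = r^2 mod 37 = 13^2 = 21
  -> B = 21
s = B^a = 21^23 mod 37  (bits of 23 = 10111)
  bit 0 = 1: r = r^2 * 21 mod 37 = 1^2 * 21 = 1*21 = 21
  bit 1 = 0: r = r^2 mod 37 = 21^2 = 34
  bit 2 = 1: r = r^2 * 21 mod 37 = 34^2 * 21 = 9*21 = 4
  bit 3 = 1: r = r^2 * 21 mod 37 = 4^2 * 21 = 16*21 = 3
  bit 4 = 1: r = r^2 * 21 mod 37 = 3^2 * 21 = 9*21 = 4
  -> s = B^a = 4

Answer: 18 21 4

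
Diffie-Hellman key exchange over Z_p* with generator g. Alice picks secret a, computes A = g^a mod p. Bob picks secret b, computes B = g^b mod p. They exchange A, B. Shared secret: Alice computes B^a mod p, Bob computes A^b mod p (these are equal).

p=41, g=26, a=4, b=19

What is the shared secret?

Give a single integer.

A = 26^4 mod 41  (bits of 4 = 100)
  bit 0 = 1: r = r^2 * 26 mod 41 = 1^2 * 26 = 1*26 = 26
  bit 1 = 0: r = r^2 mod 41 = 26^2 = 20
  bit 2 = 0: r = r^2 mod 41 = 20^2 = 31
  -> A = 31
B = 26^19 mod 41  (bits of 19 = 10011)
  bit 0 = 1: r = r^2 * 26 mod 41 = 1^2 * 26 = 1*26 = 26
  bit 1 = 0: r = r^2 mod 41 = 26^2 = 20
  bit 2 = 0: r = r^2 mod 41 = 20^2 = 31
  bit 3 = 1: r = r^2 * 26 mod 41 = 31^2 * 26 = 18*26 = 17
  bit 4 = 1: r = r^2 * 26 mod 41 = 17^2 * 26 = 2*26 = 11
  -> B = 11
s = B^a = 11^4 mod 41  (bits of 4 = 100)
  bit 0 = 1: r = r^2 * 11 mod 41 = 1^2 * 11 = 1*11 = 11
  bit 1 = 0: r = r^2 mod 41 = 11^2 = 39
  bit 2 = 0: r = r^2 mod 41 = 39^2 = 4
  -> s = B^a = 4

Answer: 4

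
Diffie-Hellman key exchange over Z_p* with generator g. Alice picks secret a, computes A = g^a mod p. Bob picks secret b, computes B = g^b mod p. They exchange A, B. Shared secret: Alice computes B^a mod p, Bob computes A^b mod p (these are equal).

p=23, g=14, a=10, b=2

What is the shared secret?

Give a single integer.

A = 14^10 mod 23  (bits of 10 = 1010)
  bit 0 = 1: r = r^2 * 14 mod 23 = 1^2 * 14 = 1*14 = 14
  bit 1 = 0: r = r^2 mod 23 = 14^2 = 12
  bit 2 = 1: r = r^2 * 14 mod 23 = 12^2 * 14 = 6*14 = 15
  bit 3 = 0: r = r^2 mod 23 = 15^2 = 18
  -> A = 18
B = 14^2 mod 23  (bits of 2 = 10)
  bit 0 = 1: r = r^2 * 14 mod 23 = 1^2 * 14 = 1*14 = 14
  bit 1 = 0: r = r^2 mod 23 = 14^2 = 12
  -> B = 12
s = B^a = 12^10 mod 23  (bits of 10 = 1010)
  bit 0 = 1: r = r^2 * 12 mod 23 = 1^2 * 12 = 1*12 = 12
  bit 1 = 0: r = r^2 mod 23 = 12^2 = 6
  bit 2 = 1: r = r^2 * 12 mod 23 = 6^2 * 12 = 13*12 = 18
  bit 3 = 0: r = r^2 mod 23 = 18^2 = 2
  -> s = B^a = 2

Answer: 2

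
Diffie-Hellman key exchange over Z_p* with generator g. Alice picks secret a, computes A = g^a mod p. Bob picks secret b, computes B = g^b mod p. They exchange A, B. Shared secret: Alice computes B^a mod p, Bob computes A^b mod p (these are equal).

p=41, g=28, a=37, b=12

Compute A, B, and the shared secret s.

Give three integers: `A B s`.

Answer: 29 4 25

Derivation:
A = 28^37 mod 41  (bits of 37 = 100101)
  bit 0 = 1: r = r^2 * 28 mod 41 = 1^2 * 28 = 1*28 = 28
  bit 1 = 0: r = r^2 mod 41 = 28^2 = 5
  bit 2 = 0: r = r^2 mod 41 = 5^2 = 25
  bit 3 = 1: r = r^2 * 28 mod 41 = 25^2 * 28 = 10*28 = 34
  bit 4 = 0: r = r^2 mod 41 = 34^2 = 8
  bit 5 = 1: r = r^2 * 28 mod 41 = 8^2 * 28 = 23*28 = 29
  -> A = 29
B = 28^12 mod 41  (bits of 12 = 1100)
  bit 0 = 1: r = r^2 * 28 mod 41 = 1^2 * 28 = 1*28 = 28
  bit 1 = 1: r = r^2 * 28 mod 41 = 28^2 * 28 = 5*28 = 17
  bit 2 = 0: r = r^2 mod 41 = 17^2 = 2
  bit 3 = 0: r = r^2 mod 41 = 2^2 = 4
  -> B = 4
s = B^a = 4^37 mod 41  (bits of 37 = 100101)
  bit 0 = 1: r = r^2 * 4 mod 41 = 1^2 * 4 = 1*4 = 4
  bit 1 = 0: r = r^2 mod 41 = 4^2 = 16
  bit 2 = 0: r = r^2 mod 41 = 16^2 = 10
  bit 3 = 1: r = r^2 * 4 mod 41 = 10^2 * 4 = 18*4 = 31
  bit 4 = 0: r = r^2 mod 41 = 31^2 = 18
  bit 5 = 1: r = r^2 * 4 mod 41 = 18^2 * 4 = 37*4 = 25
  -> s = B^a = 25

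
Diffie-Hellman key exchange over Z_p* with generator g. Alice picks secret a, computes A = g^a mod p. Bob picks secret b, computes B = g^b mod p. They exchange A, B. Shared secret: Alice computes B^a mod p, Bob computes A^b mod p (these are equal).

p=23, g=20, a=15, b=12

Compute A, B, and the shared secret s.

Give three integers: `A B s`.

A = 20^15 mod 23  (bits of 15 = 1111)
  bit 0 = 1: r = r^2 * 20 mod 23 = 1^2 * 20 = 1*20 = 20
  bit 1 = 1: r = r^2 * 20 mod 23 = 20^2 * 20 = 9*20 = 19
  bit 2 = 1: r = r^2 * 20 mod 23 = 19^2 * 20 = 16*20 = 21
  bit 3 = 1: r = r^2 * 20 mod 23 = 21^2 * 20 = 4*20 = 11
  -> A = 11
B = 20^12 mod 23  (bits of 12 = 1100)
  bit 0 = 1: r = r^2 * 20 mod 23 = 1^2 * 20 = 1*20 = 20
  bit 1 = 1: r = r^2 * 20 mod 23 = 20^2 * 20 = 9*20 = 19
  bit 2 = 0: r = r^2 mod 23 = 19^2 = 16
  bit 3 = 0: r = r^2 mod 23 = 16^2 = 3
  -> B = 3
s = B^a = 3^15 mod 23  (bits of 15 = 1111)
  bit 0 = 1: r = r^2 * 3 mod 23 = 1^2 * 3 = 1*3 = 3
  bit 1 = 1: r = r^2 * 3 mod 23 = 3^2 * 3 = 9*3 = 4
  bit 2 = 1: r = r^2 * 3 mod 23 = 4^2 * 3 = 16*3 = 2
  bit 3 = 1: r = r^2 * 3 mod 23 = 2^2 * 3 = 4*3 = 12
  -> s = B^a = 12

Answer: 11 3 12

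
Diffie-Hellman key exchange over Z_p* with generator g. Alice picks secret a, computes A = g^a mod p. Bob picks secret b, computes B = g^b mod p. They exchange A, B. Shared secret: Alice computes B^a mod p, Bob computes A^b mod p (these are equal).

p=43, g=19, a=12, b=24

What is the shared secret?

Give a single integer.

A = 19^12 mod 43  (bits of 12 = 1100)
  bit 0 = 1: r = r^2 * 19 mod 43 = 1^2 * 19 = 1*19 = 19
  bit 1 = 1: r = r^2 * 19 mod 43 = 19^2 * 19 = 17*19 = 22
  bit 2 = 0: r = r^2 mod 43 = 22^2 = 11
  bit 3 = 0: r = r^2 mod 43 = 11^2 = 35
  -> A = 35
B = 19^24 mod 43  (bits of 24 = 11000)
  bit 0 = 1: r = r^2 * 19 mod 43 = 1^2 * 19 = 1*19 = 19
  bit 1 = 1: r = r^2 * 19 mod 43 = 19^2 * 19 = 17*19 = 22
  bit 2 = 0: r = r^2 mod 43 = 22^2 = 11
  bit 3 = 0: r = r^2 mod 43 = 11^2 = 35
  bit 4 = 0: r = r^2 mod 43 = 35^2 = 21
  -> B = 21
s = B^a = 21^12 mod 43  (bits of 12 = 1100)
  bit 0 = 1: r = r^2 * 21 mod 43 = 1^2 * 21 = 1*21 = 21
  bit 1 = 1: r = r^2 * 21 mod 43 = 21^2 * 21 = 11*21 = 16
  bit 2 = 0: r = r^2 mod 43 = 16^2 = 41
  bit 3 = 0: r = r^2 mod 43 = 41^2 = 4
  -> s = B^a = 4

Answer: 4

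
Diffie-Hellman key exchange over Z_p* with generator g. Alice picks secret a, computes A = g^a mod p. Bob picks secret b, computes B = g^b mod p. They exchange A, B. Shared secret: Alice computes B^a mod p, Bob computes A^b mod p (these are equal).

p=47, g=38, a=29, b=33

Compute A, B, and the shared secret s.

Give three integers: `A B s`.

A = 38^29 mod 47  (bits of 29 = 11101)
  bit 0 = 1: r = r^2 * 38 mod 47 = 1^2 * 38 = 1*38 = 38
  bit 1 = 1: r = r^2 * 38 mod 47 = 38^2 * 38 = 34*38 = 23
  bit 2 = 1: r = r^2 * 38 mod 47 = 23^2 * 38 = 12*38 = 33
  bit 3 = 0: r = r^2 mod 47 = 33^2 = 8
  bit 4 = 1: r = r^2 * 38 mod 47 = 8^2 * 38 = 17*38 = 35
  -> A = 35
B = 38^33 mod 47  (bits of 33 = 100001)
  bit 0 = 1: r = r^2 * 38 mod 47 = 1^2 * 38 = 1*38 = 38
  bit 1 = 0: r = r^2 mod 47 = 38^2 = 34
  bit 2 = 0: r = r^2 mod 47 = 34^2 = 28
  bit 3 = 0: r = r^2 mod 47 = 28^2 = 32
  bit 4 = 0: r = r^2 mod 47 = 32^2 = 37
  bit 5 = 1: r = r^2 * 38 mod 47 = 37^2 * 38 = 6*38 = 40
  -> B = 40
s = B^a = 40^29 mod 47  (bits of 29 = 11101)
  bit 0 = 1: r = r^2 * 40 mod 47 = 1^2 * 40 = 1*40 = 40
  bit 1 = 1: r = r^2 * 40 mod 47 = 40^2 * 40 = 2*40 = 33
  bit 2 = 1: r = r^2 * 40 mod 47 = 33^2 * 40 = 8*40 = 38
  bit 3 = 0: r = r^2 mod 47 = 38^2 = 34
  bit 4 = 1: r = r^2 * 40 mod 47 = 34^2 * 40 = 28*40 = 39
  -> s = B^a = 39

Answer: 35 40 39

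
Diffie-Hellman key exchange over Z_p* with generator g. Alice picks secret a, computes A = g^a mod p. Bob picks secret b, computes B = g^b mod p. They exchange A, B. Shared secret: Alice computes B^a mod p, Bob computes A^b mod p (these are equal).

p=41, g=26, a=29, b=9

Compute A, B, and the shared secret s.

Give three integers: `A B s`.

Answer: 24 17 15

Derivation:
A = 26^29 mod 41  (bits of 29 = 11101)
  bit 0 = 1: r = r^2 * 26 mod 41 = 1^2 * 26 = 1*26 = 26
  bit 1 = 1: r = r^2 * 26 mod 41 = 26^2 * 26 = 20*26 = 28
  bit 2 = 1: r = r^2 * 26 mod 41 = 28^2 * 26 = 5*26 = 7
  bit 3 = 0: r = r^2 mod 41 = 7^2 = 8
  bit 4 = 1: r = r^2 * 26 mod 41 = 8^2 * 26 = 23*26 = 24
  -> A = 24
B = 26^9 mod 41  (bits of 9 = 1001)
  bit 0 = 1: r = r^2 * 26 mod 41 = 1^2 * 26 = 1*26 = 26
  bit 1 = 0: r = r^2 mod 41 = 26^2 = 20
  bit 2 = 0: r = r^2 mod 41 = 20^2 = 31
  bit 3 = 1: r = r^2 * 26 mod 41 = 31^2 * 26 = 18*26 = 17
  -> B = 17
s = B^a = 17^29 mod 41  (bits of 29 = 11101)
  bit 0 = 1: r = r^2 * 17 mod 41 = 1^2 * 17 = 1*17 = 17
  bit 1 = 1: r = r^2 * 17 mod 41 = 17^2 * 17 = 2*17 = 34
  bit 2 = 1: r = r^2 * 17 mod 41 = 34^2 * 17 = 8*17 = 13
  bit 3 = 0: r = r^2 mod 41 = 13^2 = 5
  bit 4 = 1: r = r^2 * 17 mod 41 = 5^2 * 17 = 25*17 = 15
  -> s = B^a = 15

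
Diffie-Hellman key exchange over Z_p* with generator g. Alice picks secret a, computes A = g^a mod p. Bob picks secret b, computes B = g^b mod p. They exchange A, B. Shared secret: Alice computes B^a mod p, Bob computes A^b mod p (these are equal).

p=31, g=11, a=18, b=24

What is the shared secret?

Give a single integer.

A = 11^18 mod 31  (bits of 18 = 10010)
  bit 0 = 1: r = r^2 * 11 mod 31 = 1^2 * 11 = 1*11 = 11
  bit 1 = 0: r = r^2 mod 31 = 11^2 = 28
  bit 2 = 0: r = r^2 mod 31 = 28^2 = 9
  bit 3 = 1: r = r^2 * 11 mod 31 = 9^2 * 11 = 19*11 = 23
  bit 4 = 0: r = r^2 mod 31 = 23^2 = 2
  -> A = 2
B = 11^24 mod 31  (bits of 24 = 11000)
  bit 0 = 1: r = r^2 * 11 mod 31 = 1^2 * 11 = 1*11 = 11
  bit 1 = 1: r = r^2 * 11 mod 31 = 11^2 * 11 = 28*11 = 29
  bit 2 = 0: r = r^2 mod 31 = 29^2 = 4
  bit 3 = 0: r = r^2 mod 31 = 4^2 = 16
  bit 4 = 0: r = r^2 mod 31 = 16^2 = 8
  -> B = 8
s = B^a = 8^18 mod 31  (bits of 18 = 10010)
  bit 0 = 1: r = r^2 * 8 mod 31 = 1^2 * 8 = 1*8 = 8
  bit 1 = 0: r = r^2 mod 31 = 8^2 = 2
  bit 2 = 0: r = r^2 mod 31 = 2^2 = 4
  bit 3 = 1: r = r^2 * 8 mod 31 = 4^2 * 8 = 16*8 = 4
  bit 4 = 0: r = r^2 mod 31 = 4^2 = 16
  -> s = B^a = 16

Answer: 16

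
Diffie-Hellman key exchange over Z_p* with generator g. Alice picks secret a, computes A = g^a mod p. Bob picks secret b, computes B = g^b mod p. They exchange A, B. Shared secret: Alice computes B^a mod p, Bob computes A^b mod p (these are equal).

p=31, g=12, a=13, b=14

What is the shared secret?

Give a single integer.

Answer: 20

Derivation:
A = 12^13 mod 31  (bits of 13 = 1101)
  bit 0 = 1: r = r^2 * 12 mod 31 = 1^2 * 12 = 1*12 = 12
  bit 1 = 1: r = r^2 * 12 mod 31 = 12^2 * 12 = 20*12 = 23
  bit 2 = 0: r = r^2 mod 31 = 23^2 = 2
  bit 3 = 1: r = r^2 * 12 mod 31 = 2^2 * 12 = 4*12 = 17
  -> A = 17
B = 12^14 mod 31  (bits of 14 = 1110)
  bit 0 = 1: r = r^2 * 12 mod 31 = 1^2 * 12 = 1*12 = 12
  bit 1 = 1: r = r^2 * 12 mod 31 = 12^2 * 12 = 20*12 = 23
  bit 2 = 1: r = r^2 * 12 mod 31 = 23^2 * 12 = 2*12 = 24
  bit 3 = 0: r = r^2 mod 31 = 24^2 = 18
  -> B = 18
s = B^a = 18^13 mod 31  (bits of 13 = 1101)
  bit 0 = 1: r = r^2 * 18 mod 31 = 1^2 * 18 = 1*18 = 18
  bit 1 = 1: r = r^2 * 18 mod 31 = 18^2 * 18 = 14*18 = 4
  bit 2 = 0: r = r^2 mod 31 = 4^2 = 16
  bit 3 = 1: r = r^2 * 18 mod 31 = 16^2 * 18 = 8*18 = 20
  -> s = B^a = 20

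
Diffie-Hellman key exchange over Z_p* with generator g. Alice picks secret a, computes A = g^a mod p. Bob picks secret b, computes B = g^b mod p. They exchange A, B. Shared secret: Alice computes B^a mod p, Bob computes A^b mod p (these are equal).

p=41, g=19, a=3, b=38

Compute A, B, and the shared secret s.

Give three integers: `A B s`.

A = 19^3 mod 41  (bits of 3 = 11)
  bit 0 = 1: r = r^2 * 19 mod 41 = 1^2 * 19 = 1*19 = 19
  bit 1 = 1: r = r^2 * 19 mod 41 = 19^2 * 19 = 33*19 = 12
  -> A = 12
B = 19^38 mod 41  (bits of 38 = 100110)
  bit 0 = 1: r = r^2 * 19 mod 41 = 1^2 * 19 = 1*19 = 19
  bit 1 = 0: r = r^2 mod 41 = 19^2 = 33
  bit 2 = 0: r = r^2 mod 41 = 33^2 = 23
  bit 3 = 1: r = r^2 * 19 mod 41 = 23^2 * 19 = 37*19 = 6
  bit 4 = 1: r = r^2 * 19 mod 41 = 6^2 * 19 = 36*19 = 28
  bit 5 = 0: r = r^2 mod 41 = 28^2 = 5
  -> B = 5
s = B^a = 5^3 mod 41  (bits of 3 = 11)
  bit 0 = 1: r = r^2 * 5 mod 41 = 1^2 * 5 = 1*5 = 5
  bit 1 = 1: r = r^2 * 5 mod 41 = 5^2 * 5 = 25*5 = 2
  -> s = B^a = 2

Answer: 12 5 2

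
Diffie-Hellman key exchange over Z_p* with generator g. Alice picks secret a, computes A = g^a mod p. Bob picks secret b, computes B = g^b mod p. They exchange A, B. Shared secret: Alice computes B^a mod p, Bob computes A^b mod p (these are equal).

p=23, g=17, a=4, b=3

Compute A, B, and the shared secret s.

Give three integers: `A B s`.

Answer: 8 14 6

Derivation:
A = 17^4 mod 23  (bits of 4 = 100)
  bit 0 = 1: r = r^2 * 17 mod 23 = 1^2 * 17 = 1*17 = 17
  bit 1 = 0: r = r^2 mod 23 = 17^2 = 13
  bit 2 = 0: r = r^2 mod 23 = 13^2 = 8
  -> A = 8
B = 17^3 mod 23  (bits of 3 = 11)
  bit 0 = 1: r = r^2 * 17 mod 23 = 1^2 * 17 = 1*17 = 17
  bit 1 = 1: r = r^2 * 17 mod 23 = 17^2 * 17 = 13*17 = 14
  -> B = 14
s = B^a = 14^4 mod 23  (bits of 4 = 100)
  bit 0 = 1: r = r^2 * 14 mod 23 = 1^2 * 14 = 1*14 = 14
  bit 1 = 0: r = r^2 mod 23 = 14^2 = 12
  bit 2 = 0: r = r^2 mod 23 = 12^2 = 6
  -> s = B^a = 6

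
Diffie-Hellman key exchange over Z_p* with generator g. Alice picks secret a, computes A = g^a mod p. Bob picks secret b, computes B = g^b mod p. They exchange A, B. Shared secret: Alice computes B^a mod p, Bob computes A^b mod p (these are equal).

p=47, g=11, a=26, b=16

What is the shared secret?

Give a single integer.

A = 11^26 mod 47  (bits of 26 = 11010)
  bit 0 = 1: r = r^2 * 11 mod 47 = 1^2 * 11 = 1*11 = 11
  bit 1 = 1: r = r^2 * 11 mod 47 = 11^2 * 11 = 27*11 = 15
  bit 2 = 0: r = r^2 mod 47 = 15^2 = 37
  bit 3 = 1: r = r^2 * 11 mod 47 = 37^2 * 11 = 6*11 = 19
  bit 4 = 0: r = r^2 mod 47 = 19^2 = 32
  -> A = 32
B = 11^16 mod 47  (bits of 16 = 10000)
  bit 0 = 1: r = r^2 * 11 mod 47 = 1^2 * 11 = 1*11 = 11
  bit 1 = 0: r = r^2 mod 47 = 11^2 = 27
  bit 2 = 0: r = r^2 mod 47 = 27^2 = 24
  bit 3 = 0: r = r^2 mod 47 = 24^2 = 12
  bit 4 = 0: r = r^2 mod 47 = 12^2 = 3
  -> B = 3
s = B^a = 3^26 mod 47  (bits of 26 = 11010)
  bit 0 = 1: r = r^2 * 3 mod 47 = 1^2 * 3 = 1*3 = 3
  bit 1 = 1: r = r^2 * 3 mod 47 = 3^2 * 3 = 9*3 = 27
  bit 2 = 0: r = r^2 mod 47 = 27^2 = 24
  bit 3 = 1: r = r^2 * 3 mod 47 = 24^2 * 3 = 12*3 = 36
  bit 4 = 0: r = r^2 mod 47 = 36^2 = 27
  -> s = B^a = 27

Answer: 27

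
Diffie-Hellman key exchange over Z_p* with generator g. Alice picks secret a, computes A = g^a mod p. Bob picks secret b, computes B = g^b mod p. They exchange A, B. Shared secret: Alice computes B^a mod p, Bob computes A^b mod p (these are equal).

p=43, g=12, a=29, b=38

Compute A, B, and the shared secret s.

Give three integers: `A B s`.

Answer: 29 13 38

Derivation:
A = 12^29 mod 43  (bits of 29 = 11101)
  bit 0 = 1: r = r^2 * 12 mod 43 = 1^2 * 12 = 1*12 = 12
  bit 1 = 1: r = r^2 * 12 mod 43 = 12^2 * 12 = 15*12 = 8
  bit 2 = 1: r = r^2 * 12 mod 43 = 8^2 * 12 = 21*12 = 37
  bit 3 = 0: r = r^2 mod 43 = 37^2 = 36
  bit 4 = 1: r = r^2 * 12 mod 43 = 36^2 * 12 = 6*12 = 29
  -> A = 29
B = 12^38 mod 43  (bits of 38 = 100110)
  bit 0 = 1: r = r^2 * 12 mod 43 = 1^2 * 12 = 1*12 = 12
  bit 1 = 0: r = r^2 mod 43 = 12^2 = 15
  bit 2 = 0: r = r^2 mod 43 = 15^2 = 10
  bit 3 = 1: r = r^2 * 12 mod 43 = 10^2 * 12 = 14*12 = 39
  bit 4 = 1: r = r^2 * 12 mod 43 = 39^2 * 12 = 16*12 = 20
  bit 5 = 0: r = r^2 mod 43 = 20^2 = 13
  -> B = 13
s = B^a = 13^29 mod 43  (bits of 29 = 11101)
  bit 0 = 1: r = r^2 * 13 mod 43 = 1^2 * 13 = 1*13 = 13
  bit 1 = 1: r = r^2 * 13 mod 43 = 13^2 * 13 = 40*13 = 4
  bit 2 = 1: r = r^2 * 13 mod 43 = 4^2 * 13 = 16*13 = 36
  bit 3 = 0: r = r^2 mod 43 = 36^2 = 6
  bit 4 = 1: r = r^2 * 13 mod 43 = 6^2 * 13 = 36*13 = 38
  -> s = B^a = 38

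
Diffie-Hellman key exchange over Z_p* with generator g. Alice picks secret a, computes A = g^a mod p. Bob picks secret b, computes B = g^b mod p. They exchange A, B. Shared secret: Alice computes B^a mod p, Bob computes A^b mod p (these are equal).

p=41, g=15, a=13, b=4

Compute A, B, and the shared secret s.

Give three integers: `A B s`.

A = 15^13 mod 41  (bits of 13 = 1101)
  bit 0 = 1: r = r^2 * 15 mod 41 = 1^2 * 15 = 1*15 = 15
  bit 1 = 1: r = r^2 * 15 mod 41 = 15^2 * 15 = 20*15 = 13
  bit 2 = 0: r = r^2 mod 41 = 13^2 = 5
  bit 3 = 1: r = r^2 * 15 mod 41 = 5^2 * 15 = 25*15 = 6
  -> A = 6
B = 15^4 mod 41  (bits of 4 = 100)
  bit 0 = 1: r = r^2 * 15 mod 41 = 1^2 * 15 = 1*15 = 15
  bit 1 = 0: r = r^2 mod 41 = 15^2 = 20
  bit 2 = 0: r = r^2 mod 41 = 20^2 = 31
  -> B = 31
s = B^a = 31^13 mod 41  (bits of 13 = 1101)
  bit 0 = 1: r = r^2 * 31 mod 41 = 1^2 * 31 = 1*31 = 31
  bit 1 = 1: r = r^2 * 31 mod 41 = 31^2 * 31 = 18*31 = 25
  bit 2 = 0: r = r^2 mod 41 = 25^2 = 10
  bit 3 = 1: r = r^2 * 31 mod 41 = 10^2 * 31 = 18*31 = 25
  -> s = B^a = 25

Answer: 6 31 25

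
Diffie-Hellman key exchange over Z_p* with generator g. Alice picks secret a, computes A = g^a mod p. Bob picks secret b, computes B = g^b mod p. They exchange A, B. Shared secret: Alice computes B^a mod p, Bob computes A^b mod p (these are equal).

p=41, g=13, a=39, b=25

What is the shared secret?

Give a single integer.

Answer: 14

Derivation:
A = 13^39 mod 41  (bits of 39 = 100111)
  bit 0 = 1: r = r^2 * 13 mod 41 = 1^2 * 13 = 1*13 = 13
  bit 1 = 0: r = r^2 mod 41 = 13^2 = 5
  bit 2 = 0: r = r^2 mod 41 = 5^2 = 25
  bit 3 = 1: r = r^2 * 13 mod 41 = 25^2 * 13 = 10*13 = 7
  bit 4 = 1: r = r^2 * 13 mod 41 = 7^2 * 13 = 8*13 = 22
  bit 5 = 1: r = r^2 * 13 mod 41 = 22^2 * 13 = 33*13 = 19
  -> A = 19
B = 13^25 mod 41  (bits of 25 = 11001)
  bit 0 = 1: r = r^2 * 13 mod 41 = 1^2 * 13 = 1*13 = 13
  bit 1 = 1: r = r^2 * 13 mod 41 = 13^2 * 13 = 5*13 = 24
  bit 2 = 0: r = r^2 mod 41 = 24^2 = 2
  bit 3 = 0: r = r^2 mod 41 = 2^2 = 4
  bit 4 = 1: r = r^2 * 13 mod 41 = 4^2 * 13 = 16*13 = 3
  -> B = 3
s = B^a = 3^39 mod 41  (bits of 39 = 100111)
  bit 0 = 1: r = r^2 * 3 mod 41 = 1^2 * 3 = 1*3 = 3
  bit 1 = 0: r = r^2 mod 41 = 3^2 = 9
  bit 2 = 0: r = r^2 mod 41 = 9^2 = 40
  bit 3 = 1: r = r^2 * 3 mod 41 = 40^2 * 3 = 1*3 = 3
  bit 4 = 1: r = r^2 * 3 mod 41 = 3^2 * 3 = 9*3 = 27
  bit 5 = 1: r = r^2 * 3 mod 41 = 27^2 * 3 = 32*3 = 14
  -> s = B^a = 14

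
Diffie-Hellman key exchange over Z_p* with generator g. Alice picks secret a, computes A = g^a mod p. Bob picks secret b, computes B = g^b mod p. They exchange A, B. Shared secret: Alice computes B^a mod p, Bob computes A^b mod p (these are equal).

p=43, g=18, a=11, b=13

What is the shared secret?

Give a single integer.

A = 18^11 mod 43  (bits of 11 = 1011)
  bit 0 = 1: r = r^2 * 18 mod 43 = 1^2 * 18 = 1*18 = 18
  bit 1 = 0: r = r^2 mod 43 = 18^2 = 23
  bit 2 = 1: r = r^2 * 18 mod 43 = 23^2 * 18 = 13*18 = 19
  bit 3 = 1: r = r^2 * 18 mod 43 = 19^2 * 18 = 17*18 = 5
  -> A = 5
B = 18^13 mod 43  (bits of 13 = 1101)
  bit 0 = 1: r = r^2 * 18 mod 43 = 1^2 * 18 = 1*18 = 18
  bit 1 = 1: r = r^2 * 18 mod 43 = 18^2 * 18 = 23*18 = 27
  bit 2 = 0: r = r^2 mod 43 = 27^2 = 41
  bit 3 = 1: r = r^2 * 18 mod 43 = 41^2 * 18 = 4*18 = 29
  -> B = 29
s = B^a = 29^11 mod 43  (bits of 11 = 1011)
  bit 0 = 1: r = r^2 * 29 mod 43 = 1^2 * 29 = 1*29 = 29
  bit 1 = 0: r = r^2 mod 43 = 29^2 = 24
  bit 2 = 1: r = r^2 * 29 mod 43 = 24^2 * 29 = 17*29 = 20
  bit 3 = 1: r = r^2 * 29 mod 43 = 20^2 * 29 = 13*29 = 33
  -> s = B^a = 33

Answer: 33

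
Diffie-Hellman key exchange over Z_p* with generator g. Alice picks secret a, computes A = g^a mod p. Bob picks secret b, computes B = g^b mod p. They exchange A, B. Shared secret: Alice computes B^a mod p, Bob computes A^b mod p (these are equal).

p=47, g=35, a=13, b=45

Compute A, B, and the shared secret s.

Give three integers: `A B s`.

A = 35^13 mod 47  (bits of 13 = 1101)
  bit 0 = 1: r = r^2 * 35 mod 47 = 1^2 * 35 = 1*35 = 35
  bit 1 = 1: r = r^2 * 35 mod 47 = 35^2 * 35 = 3*35 = 11
  bit 2 = 0: r = r^2 mod 47 = 11^2 = 27
  bit 3 = 1: r = r^2 * 35 mod 47 = 27^2 * 35 = 24*35 = 41
  -> A = 41
B = 35^45 mod 47  (bits of 45 = 101101)
  bit 0 = 1: r = r^2 * 35 mod 47 = 1^2 * 35 = 1*35 = 35
  bit 1 = 0: r = r^2 mod 47 = 35^2 = 3
  bit 2 = 1: r = r^2 * 35 mod 47 = 3^2 * 35 = 9*35 = 33
  bit 3 = 1: r = r^2 * 35 mod 47 = 33^2 * 35 = 8*35 = 45
  bit 4 = 0: r = r^2 mod 47 = 45^2 = 4
  bit 5 = 1: r = r^2 * 35 mod 47 = 4^2 * 35 = 16*35 = 43
  -> B = 43
s = B^a = 43^13 mod 47  (bits of 13 = 1101)
  bit 0 = 1: r = r^2 * 43 mod 47 = 1^2 * 43 = 1*43 = 43
  bit 1 = 1: r = r^2 * 43 mod 47 = 43^2 * 43 = 16*43 = 30
  bit 2 = 0: r = r^2 mod 47 = 30^2 = 7
  bit 3 = 1: r = r^2 * 43 mod 47 = 7^2 * 43 = 2*43 = 39
  -> s = B^a = 39

Answer: 41 43 39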